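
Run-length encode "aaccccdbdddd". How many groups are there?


Input: aaccccdbdddd
Scanning for consecutive runs:
  Group 1: 'a' x 2 (positions 0-1)
  Group 2: 'c' x 4 (positions 2-5)
  Group 3: 'd' x 1 (positions 6-6)
  Group 4: 'b' x 1 (positions 7-7)
  Group 5: 'd' x 4 (positions 8-11)
Total groups: 5

5


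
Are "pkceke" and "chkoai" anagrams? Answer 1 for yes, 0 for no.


Strings: "pkceke", "chkoai"
Sorted first:  ceekkp
Sorted second: achiko
Differ at position 0: 'c' vs 'a' => not anagrams

0


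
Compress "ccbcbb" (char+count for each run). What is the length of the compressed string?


Input: ccbcbb
Runs:
  'c' x 2 => "c2"
  'b' x 1 => "b1"
  'c' x 1 => "c1"
  'b' x 2 => "b2"
Compressed: "c2b1c1b2"
Compressed length: 8

8


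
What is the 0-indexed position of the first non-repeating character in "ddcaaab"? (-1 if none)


Input: ddcaaab
Character frequencies:
  'a': 3
  'b': 1
  'c': 1
  'd': 2
Scanning left to right for freq == 1:
  Position 0 ('d'): freq=2, skip
  Position 1 ('d'): freq=2, skip
  Position 2 ('c'): unique! => answer = 2

2


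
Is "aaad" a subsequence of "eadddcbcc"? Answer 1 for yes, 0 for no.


Check if "aaad" is a subsequence of "eadddcbcc"
Greedy scan:
  Position 0 ('e'): no match needed
  Position 1 ('a'): matches sub[0] = 'a'
  Position 2 ('d'): no match needed
  Position 3 ('d'): no match needed
  Position 4 ('d'): no match needed
  Position 5 ('c'): no match needed
  Position 6 ('b'): no match needed
  Position 7 ('c'): no match needed
  Position 8 ('c'): no match needed
Only matched 1/4 characters => not a subsequence

0


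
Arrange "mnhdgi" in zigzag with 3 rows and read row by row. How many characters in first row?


Zigzag "mnhdgi" into 3 rows:
Placing characters:
  'm' => row 0
  'n' => row 1
  'h' => row 2
  'd' => row 1
  'g' => row 0
  'i' => row 1
Rows:
  Row 0: "mg"
  Row 1: "ndi"
  Row 2: "h"
First row length: 2

2


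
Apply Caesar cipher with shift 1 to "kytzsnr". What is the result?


Caesar cipher: shift "kytzsnr" by 1
  'k' (pos 10) + 1 = pos 11 = 'l'
  'y' (pos 24) + 1 = pos 25 = 'z'
  't' (pos 19) + 1 = pos 20 = 'u'
  'z' (pos 25) + 1 = pos 0 = 'a'
  's' (pos 18) + 1 = pos 19 = 't'
  'n' (pos 13) + 1 = pos 14 = 'o'
  'r' (pos 17) + 1 = pos 18 = 's'
Result: lzuatos

lzuatos


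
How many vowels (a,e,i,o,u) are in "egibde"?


Input: egibde
Checking each character:
  'e' at position 0: vowel (running total: 1)
  'g' at position 1: consonant
  'i' at position 2: vowel (running total: 2)
  'b' at position 3: consonant
  'd' at position 4: consonant
  'e' at position 5: vowel (running total: 3)
Total vowels: 3

3


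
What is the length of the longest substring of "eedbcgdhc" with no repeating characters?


Input: "eedbcgdhc"
Sliding window (track last position of each char):
  Position 0 ('e'): window [0,0] length 1 -- new best
  Position 1 ('e'): repeat (last at 0), move window start to 1
  Position 1 ('e'): window [1,1] length 1
  Position 2 ('d'): window [1,2] length 2 -- new best
  Position 3 ('b'): window [1,3] length 3 -- new best
  Position 4 ('c'): window [1,4] length 4 -- new best
  Position 5 ('g'): window [1,5] length 5 -- new best
  Position 6 ('d'): repeat (last at 2), move window start to 3
  Position 6 ('d'): window [3,6] length 4
  Position 7 ('h'): window [3,7] length 5
  Position 8 ('c'): repeat (last at 4), move window start to 5
  Position 8 ('c'): window [5,8] length 4
Longest substring with no repeats: "edbcg" with length 5

5


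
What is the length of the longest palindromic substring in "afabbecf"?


Input: "afabbecf"
Checking substrings for palindromes:
  [0:3] "afa" (len 3) => palindrome
  [3:5] "bb" (len 2) => palindrome
Longest palindromic substring: "afa" with length 3

3


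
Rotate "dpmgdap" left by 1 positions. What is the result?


Input: "dpmgdap", rotate left by 1
First 1 characters: "d"
Remaining characters: "pmgdap"
Concatenate remaining + first: "pmgdap" + "d" = "pmgdapd"

pmgdapd


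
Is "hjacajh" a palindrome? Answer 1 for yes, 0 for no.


Input: hjacajh
Reversed: hjacajh
  Compare pos 0 ('h') with pos 6 ('h'): match
  Compare pos 1 ('j') with pos 5 ('j'): match
  Compare pos 2 ('a') with pos 4 ('a'): match
Result: palindrome

1


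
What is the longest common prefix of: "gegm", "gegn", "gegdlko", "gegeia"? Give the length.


Words: gegm, gegn, gegdlko, gegeia
  Position 0: all 'g' => match
  Position 1: all 'e' => match
  Position 2: all 'g' => match
  Position 3: ('m', 'n', 'd', 'e') => mismatch, stop
LCP = "geg" (length 3)

3


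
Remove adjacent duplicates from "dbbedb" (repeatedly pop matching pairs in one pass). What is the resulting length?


Input: dbbedb
Stack-based adjacent duplicate removal:
  Read 'd': push. Stack: d
  Read 'b': push. Stack: db
  Read 'b': matches stack top 'b' => pop. Stack: d
  Read 'e': push. Stack: de
  Read 'd': push. Stack: ded
  Read 'b': push. Stack: dedb
Final stack: "dedb" (length 4)

4


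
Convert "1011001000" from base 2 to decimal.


Input: "1011001000" in base 2
Positional expansion:
  Digit '1' (value 1) x 2^9 = 512
  Digit '0' (value 0) x 2^8 = 0
  Digit '1' (value 1) x 2^7 = 128
  Digit '1' (value 1) x 2^6 = 64
  Digit '0' (value 0) x 2^5 = 0
  Digit '0' (value 0) x 2^4 = 0
  Digit '1' (value 1) x 2^3 = 8
  Digit '0' (value 0) x 2^2 = 0
  Digit '0' (value 0) x 2^1 = 0
  Digit '0' (value 0) x 2^0 = 0
Sum = 712

712


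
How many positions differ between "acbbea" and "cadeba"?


Comparing "acbbea" and "cadeba" position by position:
  Position 0: 'a' vs 'c' => DIFFER
  Position 1: 'c' vs 'a' => DIFFER
  Position 2: 'b' vs 'd' => DIFFER
  Position 3: 'b' vs 'e' => DIFFER
  Position 4: 'e' vs 'b' => DIFFER
  Position 5: 'a' vs 'a' => same
Positions that differ: 5

5


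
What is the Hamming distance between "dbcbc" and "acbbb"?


Comparing "dbcbc" and "acbbb" position by position:
  Position 0: 'd' vs 'a' => differ
  Position 1: 'b' vs 'c' => differ
  Position 2: 'c' vs 'b' => differ
  Position 3: 'b' vs 'b' => same
  Position 4: 'c' vs 'b' => differ
Total differences (Hamming distance): 4

4


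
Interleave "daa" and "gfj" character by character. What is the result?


Interleaving "daa" and "gfj":
  Position 0: 'd' from first, 'g' from second => "dg"
  Position 1: 'a' from first, 'f' from second => "af"
  Position 2: 'a' from first, 'j' from second => "aj"
Result: dgafaj

dgafaj


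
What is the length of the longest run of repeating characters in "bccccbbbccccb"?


Input: "bccccbbbccccb"
Scanning for longest run:
  Position 1 ('c'): new char, reset run to 1
  Position 2 ('c'): continues run of 'c', length=2
  Position 3 ('c'): continues run of 'c', length=3
  Position 4 ('c'): continues run of 'c', length=4
  Position 5 ('b'): new char, reset run to 1
  Position 6 ('b'): continues run of 'b', length=2
  Position 7 ('b'): continues run of 'b', length=3
  Position 8 ('c'): new char, reset run to 1
  Position 9 ('c'): continues run of 'c', length=2
  Position 10 ('c'): continues run of 'c', length=3
  Position 11 ('c'): continues run of 'c', length=4
  Position 12 ('b'): new char, reset run to 1
Longest run: 'c' with length 4

4


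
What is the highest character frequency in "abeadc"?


Input: abeadc
Character counts:
  'a': 2
  'b': 1
  'c': 1
  'd': 1
  'e': 1
Maximum frequency: 2

2


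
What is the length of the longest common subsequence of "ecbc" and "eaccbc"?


LCS of "ecbc" and "eaccbc"
DP table:
           e    a    c    c    b    c
      0    0    0    0    0    0    0
  e   0    1    1    1    1    1    1
  c   0    1    1    2    2    2    2
  b   0    1    1    2    2    3    3
  c   0    1    1    2    3    3    4
LCS length = dp[4][6] = 4

4


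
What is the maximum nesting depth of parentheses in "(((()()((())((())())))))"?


Input: "(((()()((())((())())))))"
Tracking depth:
  Position 0 '(': depth becomes 1
  Position 1 '(': depth becomes 2
  Position 2 '(': depth becomes 3
  Position 3 '(': depth becomes 4
  Position 4 ')': depth becomes 3
  Position 5 '(': depth becomes 4
  Position 6 ')': depth becomes 3
  Position 7 '(': depth becomes 4
  Position 8 '(': depth becomes 5
  Position 9 '(': depth becomes 6
  Position 10 ')': depth becomes 5
  Position 11 ')': depth becomes 4
  Position 12 '(': depth becomes 5
  Position 13 '(': depth becomes 6
  Position 14 '(': depth becomes 7
  Position 15 ')': depth becomes 6
  Position 16 ')': depth becomes 5
  Position 17 '(': depth becomes 6
  Position 18 ')': depth becomes 5
  Position 19 ')': depth becomes 4
  Position 20 ')': depth becomes 3
  Position 21 ')': depth becomes 2
  Position 22 ')': depth becomes 1
  Position 23 ')': depth becomes 0
Maximum depth reached: 7

7


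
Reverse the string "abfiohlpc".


Input: abfiohlpc
Reading characters right to left:
  Position 8: 'c'
  Position 7: 'p'
  Position 6: 'l'
  Position 5: 'h'
  Position 4: 'o'
  Position 3: 'i'
  Position 2: 'f'
  Position 1: 'b'
  Position 0: 'a'
Reversed: cplhoifba

cplhoifba


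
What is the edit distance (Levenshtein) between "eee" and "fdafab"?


Computing edit distance: "eee" -> "fdafab"
DP table:
           f    d    a    f    a    b
      0    1    2    3    4    5    6
  e   1    1    2    3    4    5    6
  e   2    2    2    3    4    5    6
  e   3    3    3    3    4    5    6
Edit distance = dp[3][6] = 6

6


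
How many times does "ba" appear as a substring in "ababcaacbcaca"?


Searching for "ba" in "ababcaacbcaca"
Scanning each position:
  Position 0: "ab" => no
  Position 1: "ba" => MATCH
  Position 2: "ab" => no
  Position 3: "bc" => no
  Position 4: "ca" => no
  Position 5: "aa" => no
  Position 6: "ac" => no
  Position 7: "cb" => no
  Position 8: "bc" => no
  Position 9: "ca" => no
  Position 10: "ac" => no
  Position 11: "ca" => no
Total occurrences: 1

1


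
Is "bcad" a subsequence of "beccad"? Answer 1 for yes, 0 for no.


Check if "bcad" is a subsequence of "beccad"
Greedy scan:
  Position 0 ('b'): matches sub[0] = 'b'
  Position 1 ('e'): no match needed
  Position 2 ('c'): matches sub[1] = 'c'
  Position 3 ('c'): no match needed
  Position 4 ('a'): matches sub[2] = 'a'
  Position 5 ('d'): matches sub[3] = 'd'
All 4 characters matched => is a subsequence

1


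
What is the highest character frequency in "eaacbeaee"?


Input: eaacbeaee
Character counts:
  'a': 3
  'b': 1
  'c': 1
  'e': 4
Maximum frequency: 4

4


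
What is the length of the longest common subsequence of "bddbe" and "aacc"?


LCS of "bddbe" and "aacc"
DP table:
           a    a    c    c
      0    0    0    0    0
  b   0    0    0    0    0
  d   0    0    0    0    0
  d   0    0    0    0    0
  b   0    0    0    0    0
  e   0    0    0    0    0
LCS length = dp[5][4] = 0

0


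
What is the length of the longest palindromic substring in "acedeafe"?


Input: "acedeafe"
Checking substrings for palindromes:
  [2:5] "ede" (len 3) => palindrome
Longest palindromic substring: "ede" with length 3

3


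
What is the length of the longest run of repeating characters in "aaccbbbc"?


Input: "aaccbbbc"
Scanning for longest run:
  Position 1 ('a'): continues run of 'a', length=2
  Position 2 ('c'): new char, reset run to 1
  Position 3 ('c'): continues run of 'c', length=2
  Position 4 ('b'): new char, reset run to 1
  Position 5 ('b'): continues run of 'b', length=2
  Position 6 ('b'): continues run of 'b', length=3
  Position 7 ('c'): new char, reset run to 1
Longest run: 'b' with length 3

3


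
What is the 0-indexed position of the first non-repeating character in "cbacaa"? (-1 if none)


Input: cbacaa
Character frequencies:
  'a': 3
  'b': 1
  'c': 2
Scanning left to right for freq == 1:
  Position 0 ('c'): freq=2, skip
  Position 1 ('b'): unique! => answer = 1

1


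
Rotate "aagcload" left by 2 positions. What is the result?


Input: "aagcload", rotate left by 2
First 2 characters: "aa"
Remaining characters: "gcload"
Concatenate remaining + first: "gcload" + "aa" = "gcloadaa"

gcloadaa


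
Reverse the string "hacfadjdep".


Input: hacfadjdep
Reading characters right to left:
  Position 9: 'p'
  Position 8: 'e'
  Position 7: 'd'
  Position 6: 'j'
  Position 5: 'd'
  Position 4: 'a'
  Position 3: 'f'
  Position 2: 'c'
  Position 1: 'a'
  Position 0: 'h'
Reversed: pedjdafcah

pedjdafcah


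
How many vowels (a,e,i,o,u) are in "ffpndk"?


Input: ffpndk
Checking each character:
  'f' at position 0: consonant
  'f' at position 1: consonant
  'p' at position 2: consonant
  'n' at position 3: consonant
  'd' at position 4: consonant
  'k' at position 5: consonant
Total vowels: 0

0


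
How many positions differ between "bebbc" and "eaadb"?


Comparing "bebbc" and "eaadb" position by position:
  Position 0: 'b' vs 'e' => DIFFER
  Position 1: 'e' vs 'a' => DIFFER
  Position 2: 'b' vs 'a' => DIFFER
  Position 3: 'b' vs 'd' => DIFFER
  Position 4: 'c' vs 'b' => DIFFER
Positions that differ: 5

5


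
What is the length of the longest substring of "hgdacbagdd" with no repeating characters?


Input: "hgdacbagdd"
Sliding window (track last position of each char):
  Position 0 ('h'): window [0,0] length 1 -- new best
  Position 1 ('g'): window [0,1] length 2 -- new best
  Position 2 ('d'): window [0,2] length 3 -- new best
  Position 3 ('a'): window [0,3] length 4 -- new best
  Position 4 ('c'): window [0,4] length 5 -- new best
  Position 5 ('b'): window [0,5] length 6 -- new best
  Position 6 ('a'): repeat (last at 3), move window start to 4
  Position 6 ('a'): window [4,6] length 3
  Position 7 ('g'): window [4,7] length 4
  Position 8 ('d'): window [4,8] length 5
  Position 9 ('d'): repeat (last at 8), move window start to 9
  Position 9 ('d'): window [9,9] length 1
Longest substring with no repeats: "hgdacb" with length 6

6


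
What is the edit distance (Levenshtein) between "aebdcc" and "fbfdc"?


Computing edit distance: "aebdcc" -> "fbfdc"
DP table:
           f    b    f    d    c
      0    1    2    3    4    5
  a   1    1    2    3    4    5
  e   2    2    2    3    4    5
  b   3    3    2    3    4    5
  d   4    4    3    3    3    4
  c   5    5    4    4    4    3
  c   6    6    5    5    5    4
Edit distance = dp[6][5] = 4

4


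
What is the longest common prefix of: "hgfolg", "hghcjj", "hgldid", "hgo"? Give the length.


Words: hgfolg, hghcjj, hgldid, hgo
  Position 0: all 'h' => match
  Position 1: all 'g' => match
  Position 2: ('f', 'h', 'l', 'o') => mismatch, stop
LCP = "hg" (length 2)

2


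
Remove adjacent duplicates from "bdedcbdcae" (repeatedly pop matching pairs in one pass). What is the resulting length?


Input: bdedcbdcae
Stack-based adjacent duplicate removal:
  Read 'b': push. Stack: b
  Read 'd': push. Stack: bd
  Read 'e': push. Stack: bde
  Read 'd': push. Stack: bded
  Read 'c': push. Stack: bdedc
  Read 'b': push. Stack: bdedcb
  Read 'd': push. Stack: bdedcbd
  Read 'c': push. Stack: bdedcbdc
  Read 'a': push. Stack: bdedcbdca
  Read 'e': push. Stack: bdedcbdcae
Final stack: "bdedcbdcae" (length 10)

10


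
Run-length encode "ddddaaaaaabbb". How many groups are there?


Input: ddddaaaaaabbb
Scanning for consecutive runs:
  Group 1: 'd' x 4 (positions 0-3)
  Group 2: 'a' x 6 (positions 4-9)
  Group 3: 'b' x 3 (positions 10-12)
Total groups: 3

3


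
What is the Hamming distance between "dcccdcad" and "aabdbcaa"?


Comparing "dcccdcad" and "aabdbcaa" position by position:
  Position 0: 'd' vs 'a' => differ
  Position 1: 'c' vs 'a' => differ
  Position 2: 'c' vs 'b' => differ
  Position 3: 'c' vs 'd' => differ
  Position 4: 'd' vs 'b' => differ
  Position 5: 'c' vs 'c' => same
  Position 6: 'a' vs 'a' => same
  Position 7: 'd' vs 'a' => differ
Total differences (Hamming distance): 6

6


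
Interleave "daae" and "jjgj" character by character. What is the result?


Interleaving "daae" and "jjgj":
  Position 0: 'd' from first, 'j' from second => "dj"
  Position 1: 'a' from first, 'j' from second => "aj"
  Position 2: 'a' from first, 'g' from second => "ag"
  Position 3: 'e' from first, 'j' from second => "ej"
Result: djajagej

djajagej


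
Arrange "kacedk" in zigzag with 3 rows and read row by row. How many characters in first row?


Zigzag "kacedk" into 3 rows:
Placing characters:
  'k' => row 0
  'a' => row 1
  'c' => row 2
  'e' => row 1
  'd' => row 0
  'k' => row 1
Rows:
  Row 0: "kd"
  Row 1: "aek"
  Row 2: "c"
First row length: 2

2


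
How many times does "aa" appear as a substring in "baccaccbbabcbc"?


Searching for "aa" in "baccaccbbabcbc"
Scanning each position:
  Position 0: "ba" => no
  Position 1: "ac" => no
  Position 2: "cc" => no
  Position 3: "ca" => no
  Position 4: "ac" => no
  Position 5: "cc" => no
  Position 6: "cb" => no
  Position 7: "bb" => no
  Position 8: "ba" => no
  Position 9: "ab" => no
  Position 10: "bc" => no
  Position 11: "cb" => no
  Position 12: "bc" => no
Total occurrences: 0

0


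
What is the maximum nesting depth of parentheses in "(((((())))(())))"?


Input: "(((((())))(())))"
Tracking depth:
  Position 0 '(': depth becomes 1
  Position 1 '(': depth becomes 2
  Position 2 '(': depth becomes 3
  Position 3 '(': depth becomes 4
  Position 4 '(': depth becomes 5
  Position 5 '(': depth becomes 6
  Position 6 ')': depth becomes 5
  Position 7 ')': depth becomes 4
  Position 8 ')': depth becomes 3
  Position 9 ')': depth becomes 2
  Position 10 '(': depth becomes 3
  Position 11 '(': depth becomes 4
  Position 12 ')': depth becomes 3
  Position 13 ')': depth becomes 2
  Position 14 ')': depth becomes 1
  Position 15 ')': depth becomes 0
Maximum depth reached: 6

6


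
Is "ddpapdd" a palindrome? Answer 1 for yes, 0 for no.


Input: ddpapdd
Reversed: ddpapdd
  Compare pos 0 ('d') with pos 6 ('d'): match
  Compare pos 1 ('d') with pos 5 ('d'): match
  Compare pos 2 ('p') with pos 4 ('p'): match
Result: palindrome

1


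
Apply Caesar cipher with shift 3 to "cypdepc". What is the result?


Caesar cipher: shift "cypdepc" by 3
  'c' (pos 2) + 3 = pos 5 = 'f'
  'y' (pos 24) + 3 = pos 1 = 'b'
  'p' (pos 15) + 3 = pos 18 = 's'
  'd' (pos 3) + 3 = pos 6 = 'g'
  'e' (pos 4) + 3 = pos 7 = 'h'
  'p' (pos 15) + 3 = pos 18 = 's'
  'c' (pos 2) + 3 = pos 5 = 'f'
Result: fbsghsf

fbsghsf


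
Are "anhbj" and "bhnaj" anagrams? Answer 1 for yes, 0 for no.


Strings: "anhbj", "bhnaj"
Sorted first:  abhjn
Sorted second: abhjn
Sorted forms match => anagrams

1


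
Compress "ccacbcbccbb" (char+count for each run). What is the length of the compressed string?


Input: ccacbcbccbb
Runs:
  'c' x 2 => "c2"
  'a' x 1 => "a1"
  'c' x 1 => "c1"
  'b' x 1 => "b1"
  'c' x 1 => "c1"
  'b' x 1 => "b1"
  'c' x 2 => "c2"
  'b' x 2 => "b2"
Compressed: "c2a1c1b1c1b1c2b2"
Compressed length: 16

16


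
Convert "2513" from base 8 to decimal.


Input: "2513" in base 8
Positional expansion:
  Digit '2' (value 2) x 8^3 = 1024
  Digit '5' (value 5) x 8^2 = 320
  Digit '1' (value 1) x 8^1 = 8
  Digit '3' (value 3) x 8^0 = 3
Sum = 1355

1355


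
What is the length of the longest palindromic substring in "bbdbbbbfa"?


Input: "bbdbbbbfa"
Checking substrings for palindromes:
  [0:5] "bbdbb" (len 5) => palindrome
  [3:7] "bbbb" (len 4) => palindrome
  [1:4] "bdb" (len 3) => palindrome
  [3:6] "bbb" (len 3) => palindrome
  [4:7] "bbb" (len 3) => palindrome
  [0:2] "bb" (len 2) => palindrome
Longest palindromic substring: "bbdbb" with length 5

5


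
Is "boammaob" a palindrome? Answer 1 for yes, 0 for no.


Input: boammaob
Reversed: boammaob
  Compare pos 0 ('b') with pos 7 ('b'): match
  Compare pos 1 ('o') with pos 6 ('o'): match
  Compare pos 2 ('a') with pos 5 ('a'): match
  Compare pos 3 ('m') with pos 4 ('m'): match
Result: palindrome

1


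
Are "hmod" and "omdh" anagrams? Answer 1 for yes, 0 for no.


Strings: "hmod", "omdh"
Sorted first:  dhmo
Sorted second: dhmo
Sorted forms match => anagrams

1


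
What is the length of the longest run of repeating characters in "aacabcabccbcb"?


Input: "aacabcabccbcb"
Scanning for longest run:
  Position 1 ('a'): continues run of 'a', length=2
  Position 2 ('c'): new char, reset run to 1
  Position 3 ('a'): new char, reset run to 1
  Position 4 ('b'): new char, reset run to 1
  Position 5 ('c'): new char, reset run to 1
  Position 6 ('a'): new char, reset run to 1
  Position 7 ('b'): new char, reset run to 1
  Position 8 ('c'): new char, reset run to 1
  Position 9 ('c'): continues run of 'c', length=2
  Position 10 ('b'): new char, reset run to 1
  Position 11 ('c'): new char, reset run to 1
  Position 12 ('b'): new char, reset run to 1
Longest run: 'a' with length 2

2


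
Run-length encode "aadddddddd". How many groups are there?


Input: aadddddddd
Scanning for consecutive runs:
  Group 1: 'a' x 2 (positions 0-1)
  Group 2: 'd' x 8 (positions 2-9)
Total groups: 2

2


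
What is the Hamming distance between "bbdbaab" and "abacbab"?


Comparing "bbdbaab" and "abacbab" position by position:
  Position 0: 'b' vs 'a' => differ
  Position 1: 'b' vs 'b' => same
  Position 2: 'd' vs 'a' => differ
  Position 3: 'b' vs 'c' => differ
  Position 4: 'a' vs 'b' => differ
  Position 5: 'a' vs 'a' => same
  Position 6: 'b' vs 'b' => same
Total differences (Hamming distance): 4

4


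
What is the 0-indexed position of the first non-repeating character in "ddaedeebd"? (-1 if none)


Input: ddaedeebd
Character frequencies:
  'a': 1
  'b': 1
  'd': 4
  'e': 3
Scanning left to right for freq == 1:
  Position 0 ('d'): freq=4, skip
  Position 1 ('d'): freq=4, skip
  Position 2 ('a'): unique! => answer = 2

2


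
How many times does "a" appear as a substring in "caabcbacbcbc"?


Searching for "a" in "caabcbacbcbc"
Scanning each position:
  Position 0: "c" => no
  Position 1: "a" => MATCH
  Position 2: "a" => MATCH
  Position 3: "b" => no
  Position 4: "c" => no
  Position 5: "b" => no
  Position 6: "a" => MATCH
  Position 7: "c" => no
  Position 8: "b" => no
  Position 9: "c" => no
  Position 10: "b" => no
  Position 11: "c" => no
Total occurrences: 3

3


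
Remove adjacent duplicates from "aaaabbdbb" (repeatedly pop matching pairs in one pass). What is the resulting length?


Input: aaaabbdbb
Stack-based adjacent duplicate removal:
  Read 'a': push. Stack: a
  Read 'a': matches stack top 'a' => pop. Stack: (empty)
  Read 'a': push. Stack: a
  Read 'a': matches stack top 'a' => pop. Stack: (empty)
  Read 'b': push. Stack: b
  Read 'b': matches stack top 'b' => pop. Stack: (empty)
  Read 'd': push. Stack: d
  Read 'b': push. Stack: db
  Read 'b': matches stack top 'b' => pop. Stack: d
Final stack: "d" (length 1)

1


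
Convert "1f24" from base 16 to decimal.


Input: "1f24" in base 16
Positional expansion:
  Digit '1' (value 1) x 16^3 = 4096
  Digit 'f' (value 15) x 16^2 = 3840
  Digit '2' (value 2) x 16^1 = 32
  Digit '4' (value 4) x 16^0 = 4
Sum = 7972

7972


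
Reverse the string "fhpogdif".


Input: fhpogdif
Reading characters right to left:
  Position 7: 'f'
  Position 6: 'i'
  Position 5: 'd'
  Position 4: 'g'
  Position 3: 'o'
  Position 2: 'p'
  Position 1: 'h'
  Position 0: 'f'
Reversed: fidgophf

fidgophf


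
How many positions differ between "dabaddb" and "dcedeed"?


Comparing "dabaddb" and "dcedeed" position by position:
  Position 0: 'd' vs 'd' => same
  Position 1: 'a' vs 'c' => DIFFER
  Position 2: 'b' vs 'e' => DIFFER
  Position 3: 'a' vs 'd' => DIFFER
  Position 4: 'd' vs 'e' => DIFFER
  Position 5: 'd' vs 'e' => DIFFER
  Position 6: 'b' vs 'd' => DIFFER
Positions that differ: 6

6


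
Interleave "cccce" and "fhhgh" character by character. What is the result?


Interleaving "cccce" and "fhhgh":
  Position 0: 'c' from first, 'f' from second => "cf"
  Position 1: 'c' from first, 'h' from second => "ch"
  Position 2: 'c' from first, 'h' from second => "ch"
  Position 3: 'c' from first, 'g' from second => "cg"
  Position 4: 'e' from first, 'h' from second => "eh"
Result: cfchchcgeh

cfchchcgeh


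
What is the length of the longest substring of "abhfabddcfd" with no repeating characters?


Input: "abhfabddcfd"
Sliding window (track last position of each char):
  Position 0 ('a'): window [0,0] length 1 -- new best
  Position 1 ('b'): window [0,1] length 2 -- new best
  Position 2 ('h'): window [0,2] length 3 -- new best
  Position 3 ('f'): window [0,3] length 4 -- new best
  Position 4 ('a'): repeat (last at 0), move window start to 1
  Position 4 ('a'): window [1,4] length 4
  Position 5 ('b'): repeat (last at 1), move window start to 2
  Position 5 ('b'): window [2,5] length 4
  Position 6 ('d'): window [2,6] length 5 -- new best
  Position 7 ('d'): repeat (last at 6), move window start to 7
  Position 7 ('d'): window [7,7] length 1
  Position 8 ('c'): window [7,8] length 2
  Position 9 ('f'): window [7,9] length 3
  Position 10 ('d'): repeat (last at 7), move window start to 8
  Position 10 ('d'): window [8,10] length 3
Longest substring with no repeats: "hfabd" with length 5

5


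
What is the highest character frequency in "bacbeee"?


Input: bacbeee
Character counts:
  'a': 1
  'b': 2
  'c': 1
  'e': 3
Maximum frequency: 3

3


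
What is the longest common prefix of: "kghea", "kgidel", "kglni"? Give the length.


Words: kghea, kgidel, kglni
  Position 0: all 'k' => match
  Position 1: all 'g' => match
  Position 2: ('h', 'i', 'l') => mismatch, stop
LCP = "kg" (length 2)

2


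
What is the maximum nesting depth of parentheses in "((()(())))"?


Input: "((()(())))"
Tracking depth:
  Position 0 '(': depth becomes 1
  Position 1 '(': depth becomes 2
  Position 2 '(': depth becomes 3
  Position 3 ')': depth becomes 2
  Position 4 '(': depth becomes 3
  Position 5 '(': depth becomes 4
  Position 6 ')': depth becomes 3
  Position 7 ')': depth becomes 2
  Position 8 ')': depth becomes 1
  Position 9 ')': depth becomes 0
Maximum depth reached: 4

4


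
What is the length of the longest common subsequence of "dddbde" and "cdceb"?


LCS of "dddbde" and "cdceb"
DP table:
           c    d    c    e    b
      0    0    0    0    0    0
  d   0    0    1    1    1    1
  d   0    0    1    1    1    1
  d   0    0    1    1    1    1
  b   0    0    1    1    1    2
  d   0    0    1    1    1    2
  e   0    0    1    1    2    2
LCS length = dp[6][5] = 2

2


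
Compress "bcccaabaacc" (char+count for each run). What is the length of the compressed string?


Input: bcccaabaacc
Runs:
  'b' x 1 => "b1"
  'c' x 3 => "c3"
  'a' x 2 => "a2"
  'b' x 1 => "b1"
  'a' x 2 => "a2"
  'c' x 2 => "c2"
Compressed: "b1c3a2b1a2c2"
Compressed length: 12

12


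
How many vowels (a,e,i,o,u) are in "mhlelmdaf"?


Input: mhlelmdaf
Checking each character:
  'm' at position 0: consonant
  'h' at position 1: consonant
  'l' at position 2: consonant
  'e' at position 3: vowel (running total: 1)
  'l' at position 4: consonant
  'm' at position 5: consonant
  'd' at position 6: consonant
  'a' at position 7: vowel (running total: 2)
  'f' at position 8: consonant
Total vowels: 2

2


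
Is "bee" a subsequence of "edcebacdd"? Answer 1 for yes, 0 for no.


Check if "bee" is a subsequence of "edcebacdd"
Greedy scan:
  Position 0 ('e'): no match needed
  Position 1 ('d'): no match needed
  Position 2 ('c'): no match needed
  Position 3 ('e'): no match needed
  Position 4 ('b'): matches sub[0] = 'b'
  Position 5 ('a'): no match needed
  Position 6 ('c'): no match needed
  Position 7 ('d'): no match needed
  Position 8 ('d'): no match needed
Only matched 1/3 characters => not a subsequence

0


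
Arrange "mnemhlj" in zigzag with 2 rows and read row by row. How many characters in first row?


Zigzag "mnemhlj" into 2 rows:
Placing characters:
  'm' => row 0
  'n' => row 1
  'e' => row 0
  'm' => row 1
  'h' => row 0
  'l' => row 1
  'j' => row 0
Rows:
  Row 0: "mehj"
  Row 1: "nml"
First row length: 4

4


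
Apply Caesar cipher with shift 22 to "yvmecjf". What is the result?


Caesar cipher: shift "yvmecjf" by 22
  'y' (pos 24) + 22 = pos 20 = 'u'
  'v' (pos 21) + 22 = pos 17 = 'r'
  'm' (pos 12) + 22 = pos 8 = 'i'
  'e' (pos 4) + 22 = pos 0 = 'a'
  'c' (pos 2) + 22 = pos 24 = 'y'
  'j' (pos 9) + 22 = pos 5 = 'f'
  'f' (pos 5) + 22 = pos 1 = 'b'
Result: uriayfb

uriayfb


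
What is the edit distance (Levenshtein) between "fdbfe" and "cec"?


Computing edit distance: "fdbfe" -> "cec"
DP table:
           c    e    c
      0    1    2    3
  f   1    1    2    3
  d   2    2    2    3
  b   3    3    3    3
  f   4    4    4    4
  e   5    5    4    5
Edit distance = dp[5][3] = 5

5


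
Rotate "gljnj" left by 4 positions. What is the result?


Input: "gljnj", rotate left by 4
First 4 characters: "gljn"
Remaining characters: "j"
Concatenate remaining + first: "j" + "gljn" = "jgljn"

jgljn


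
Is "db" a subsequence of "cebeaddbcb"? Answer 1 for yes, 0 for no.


Check if "db" is a subsequence of "cebeaddbcb"
Greedy scan:
  Position 0 ('c'): no match needed
  Position 1 ('e'): no match needed
  Position 2 ('b'): no match needed
  Position 3 ('e'): no match needed
  Position 4 ('a'): no match needed
  Position 5 ('d'): matches sub[0] = 'd'
  Position 6 ('d'): no match needed
  Position 7 ('b'): matches sub[1] = 'b'
  Position 8 ('c'): no match needed
  Position 9 ('b'): no match needed
All 2 characters matched => is a subsequence

1


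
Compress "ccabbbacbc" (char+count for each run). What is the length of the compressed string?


Input: ccabbbacbc
Runs:
  'c' x 2 => "c2"
  'a' x 1 => "a1"
  'b' x 3 => "b3"
  'a' x 1 => "a1"
  'c' x 1 => "c1"
  'b' x 1 => "b1"
  'c' x 1 => "c1"
Compressed: "c2a1b3a1c1b1c1"
Compressed length: 14

14


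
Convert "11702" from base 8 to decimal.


Input: "11702" in base 8
Positional expansion:
  Digit '1' (value 1) x 8^4 = 4096
  Digit '1' (value 1) x 8^3 = 512
  Digit '7' (value 7) x 8^2 = 448
  Digit '0' (value 0) x 8^1 = 0
  Digit '2' (value 2) x 8^0 = 2
Sum = 5058

5058


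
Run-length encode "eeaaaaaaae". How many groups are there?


Input: eeaaaaaaae
Scanning for consecutive runs:
  Group 1: 'e' x 2 (positions 0-1)
  Group 2: 'a' x 7 (positions 2-8)
  Group 3: 'e' x 1 (positions 9-9)
Total groups: 3

3


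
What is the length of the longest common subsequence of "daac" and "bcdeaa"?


LCS of "daac" and "bcdeaa"
DP table:
           b    c    d    e    a    a
      0    0    0    0    0    0    0
  d   0    0    0    1    1    1    1
  a   0    0    0    1    1    2    2
  a   0    0    0    1    1    2    3
  c   0    0    1    1    1    2    3
LCS length = dp[4][6] = 3

3


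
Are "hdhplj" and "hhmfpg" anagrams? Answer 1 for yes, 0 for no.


Strings: "hdhplj", "hhmfpg"
Sorted first:  dhhjlp
Sorted second: fghhmp
Differ at position 0: 'd' vs 'f' => not anagrams

0


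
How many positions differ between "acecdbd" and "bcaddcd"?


Comparing "acecdbd" and "bcaddcd" position by position:
  Position 0: 'a' vs 'b' => DIFFER
  Position 1: 'c' vs 'c' => same
  Position 2: 'e' vs 'a' => DIFFER
  Position 3: 'c' vs 'd' => DIFFER
  Position 4: 'd' vs 'd' => same
  Position 5: 'b' vs 'c' => DIFFER
  Position 6: 'd' vs 'd' => same
Positions that differ: 4

4


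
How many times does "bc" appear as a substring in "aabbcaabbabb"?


Searching for "bc" in "aabbcaabbabb"
Scanning each position:
  Position 0: "aa" => no
  Position 1: "ab" => no
  Position 2: "bb" => no
  Position 3: "bc" => MATCH
  Position 4: "ca" => no
  Position 5: "aa" => no
  Position 6: "ab" => no
  Position 7: "bb" => no
  Position 8: "ba" => no
  Position 9: "ab" => no
  Position 10: "bb" => no
Total occurrences: 1

1


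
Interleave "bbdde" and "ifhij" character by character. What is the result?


Interleaving "bbdde" and "ifhij":
  Position 0: 'b' from first, 'i' from second => "bi"
  Position 1: 'b' from first, 'f' from second => "bf"
  Position 2: 'd' from first, 'h' from second => "dh"
  Position 3: 'd' from first, 'i' from second => "di"
  Position 4: 'e' from first, 'j' from second => "ej"
Result: bibfdhdiej

bibfdhdiej


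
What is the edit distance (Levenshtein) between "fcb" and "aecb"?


Computing edit distance: "fcb" -> "aecb"
DP table:
           a    e    c    b
      0    1    2    3    4
  f   1    1    2    3    4
  c   2    2    2    2    3
  b   3    3    3    3    2
Edit distance = dp[3][4] = 2

2


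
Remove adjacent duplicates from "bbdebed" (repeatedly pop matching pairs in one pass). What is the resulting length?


Input: bbdebed
Stack-based adjacent duplicate removal:
  Read 'b': push. Stack: b
  Read 'b': matches stack top 'b' => pop. Stack: (empty)
  Read 'd': push. Stack: d
  Read 'e': push. Stack: de
  Read 'b': push. Stack: deb
  Read 'e': push. Stack: debe
  Read 'd': push. Stack: debed
Final stack: "debed" (length 5)

5


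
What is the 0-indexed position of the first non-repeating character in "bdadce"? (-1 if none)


Input: bdadce
Character frequencies:
  'a': 1
  'b': 1
  'c': 1
  'd': 2
  'e': 1
Scanning left to right for freq == 1:
  Position 0 ('b'): unique! => answer = 0

0


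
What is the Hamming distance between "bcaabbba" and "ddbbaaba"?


Comparing "bcaabbba" and "ddbbaaba" position by position:
  Position 0: 'b' vs 'd' => differ
  Position 1: 'c' vs 'd' => differ
  Position 2: 'a' vs 'b' => differ
  Position 3: 'a' vs 'b' => differ
  Position 4: 'b' vs 'a' => differ
  Position 5: 'b' vs 'a' => differ
  Position 6: 'b' vs 'b' => same
  Position 7: 'a' vs 'a' => same
Total differences (Hamming distance): 6

6


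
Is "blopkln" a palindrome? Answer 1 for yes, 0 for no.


Input: blopkln
Reversed: nlkpolb
  Compare pos 0 ('b') with pos 6 ('n'): MISMATCH
  Compare pos 1 ('l') with pos 5 ('l'): match
  Compare pos 2 ('o') with pos 4 ('k'): MISMATCH
Result: not a palindrome

0


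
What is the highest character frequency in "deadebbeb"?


Input: deadebbeb
Character counts:
  'a': 1
  'b': 3
  'd': 2
  'e': 3
Maximum frequency: 3

3


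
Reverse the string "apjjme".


Input: apjjme
Reading characters right to left:
  Position 5: 'e'
  Position 4: 'm'
  Position 3: 'j'
  Position 2: 'j'
  Position 1: 'p'
  Position 0: 'a'
Reversed: emjjpa

emjjpa


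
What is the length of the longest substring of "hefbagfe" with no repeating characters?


Input: "hefbagfe"
Sliding window (track last position of each char):
  Position 0 ('h'): window [0,0] length 1 -- new best
  Position 1 ('e'): window [0,1] length 2 -- new best
  Position 2 ('f'): window [0,2] length 3 -- new best
  Position 3 ('b'): window [0,3] length 4 -- new best
  Position 4 ('a'): window [0,4] length 5 -- new best
  Position 5 ('g'): window [0,5] length 6 -- new best
  Position 6 ('f'): repeat (last at 2), move window start to 3
  Position 6 ('f'): window [3,6] length 4
  Position 7 ('e'): window [3,7] length 5
Longest substring with no repeats: "hefbag" with length 6

6


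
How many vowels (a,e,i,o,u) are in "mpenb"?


Input: mpenb
Checking each character:
  'm' at position 0: consonant
  'p' at position 1: consonant
  'e' at position 2: vowel (running total: 1)
  'n' at position 3: consonant
  'b' at position 4: consonant
Total vowels: 1

1


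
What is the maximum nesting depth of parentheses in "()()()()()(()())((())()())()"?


Input: "()()()()()(()())((())()())()"
Tracking depth:
  Position 0 '(': depth becomes 1
  Position 1 ')': depth becomes 0
  Position 2 '(': depth becomes 1
  Position 3 ')': depth becomes 0
  Position 4 '(': depth becomes 1
  Position 5 ')': depth becomes 0
  Position 6 '(': depth becomes 1
  Position 7 ')': depth becomes 0
  Position 8 '(': depth becomes 1
  Position 9 ')': depth becomes 0
  Position 10 '(': depth becomes 1
  Position 11 '(': depth becomes 2
  Position 12 ')': depth becomes 1
  Position 13 '(': depth becomes 2
  Position 14 ')': depth becomes 1
  Position 15 ')': depth becomes 0
  Position 16 '(': depth becomes 1
  Position 17 '(': depth becomes 2
  Position 18 '(': depth becomes 3
  Position 19 ')': depth becomes 2
  Position 20 ')': depth becomes 1
  Position 21 '(': depth becomes 2
  Position 22 ')': depth becomes 1
  Position 23 '(': depth becomes 2
  Position 24 ')': depth becomes 1
  Position 25 ')': depth becomes 0
  Position 26 '(': depth becomes 1
  Position 27 ')': depth becomes 0
Maximum depth reached: 3

3


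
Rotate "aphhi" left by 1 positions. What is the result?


Input: "aphhi", rotate left by 1
First 1 characters: "a"
Remaining characters: "phhi"
Concatenate remaining + first: "phhi" + "a" = "phhia"

phhia


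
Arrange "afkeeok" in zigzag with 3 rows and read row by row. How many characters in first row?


Zigzag "afkeeok" into 3 rows:
Placing characters:
  'a' => row 0
  'f' => row 1
  'k' => row 2
  'e' => row 1
  'e' => row 0
  'o' => row 1
  'k' => row 2
Rows:
  Row 0: "ae"
  Row 1: "feo"
  Row 2: "kk"
First row length: 2

2


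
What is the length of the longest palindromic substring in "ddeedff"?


Input: "ddeedff"
Checking substrings for palindromes:
  [1:5] "deed" (len 4) => palindrome
  [0:2] "dd" (len 2) => palindrome
  [2:4] "ee" (len 2) => palindrome
  [5:7] "ff" (len 2) => palindrome
Longest palindromic substring: "deed" with length 4

4


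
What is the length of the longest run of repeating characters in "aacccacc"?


Input: "aacccacc"
Scanning for longest run:
  Position 1 ('a'): continues run of 'a', length=2
  Position 2 ('c'): new char, reset run to 1
  Position 3 ('c'): continues run of 'c', length=2
  Position 4 ('c'): continues run of 'c', length=3
  Position 5 ('a'): new char, reset run to 1
  Position 6 ('c'): new char, reset run to 1
  Position 7 ('c'): continues run of 'c', length=2
Longest run: 'c' with length 3

3


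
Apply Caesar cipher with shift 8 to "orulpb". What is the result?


Caesar cipher: shift "orulpb" by 8
  'o' (pos 14) + 8 = pos 22 = 'w'
  'r' (pos 17) + 8 = pos 25 = 'z'
  'u' (pos 20) + 8 = pos 2 = 'c'
  'l' (pos 11) + 8 = pos 19 = 't'
  'p' (pos 15) + 8 = pos 23 = 'x'
  'b' (pos 1) + 8 = pos 9 = 'j'
Result: wzctxj

wzctxj


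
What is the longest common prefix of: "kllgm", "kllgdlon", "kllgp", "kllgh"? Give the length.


Words: kllgm, kllgdlon, kllgp, kllgh
  Position 0: all 'k' => match
  Position 1: all 'l' => match
  Position 2: all 'l' => match
  Position 3: all 'g' => match
  Position 4: ('m', 'd', 'p', 'h') => mismatch, stop
LCP = "kllg" (length 4)

4


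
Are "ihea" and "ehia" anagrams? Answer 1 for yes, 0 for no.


Strings: "ihea", "ehia"
Sorted first:  aehi
Sorted second: aehi
Sorted forms match => anagrams

1


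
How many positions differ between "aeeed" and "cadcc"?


Comparing "aeeed" and "cadcc" position by position:
  Position 0: 'a' vs 'c' => DIFFER
  Position 1: 'e' vs 'a' => DIFFER
  Position 2: 'e' vs 'd' => DIFFER
  Position 3: 'e' vs 'c' => DIFFER
  Position 4: 'd' vs 'c' => DIFFER
Positions that differ: 5

5


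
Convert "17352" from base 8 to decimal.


Input: "17352" in base 8
Positional expansion:
  Digit '1' (value 1) x 8^4 = 4096
  Digit '7' (value 7) x 8^3 = 3584
  Digit '3' (value 3) x 8^2 = 192
  Digit '5' (value 5) x 8^1 = 40
  Digit '2' (value 2) x 8^0 = 2
Sum = 7914

7914


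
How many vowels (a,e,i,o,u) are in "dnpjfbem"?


Input: dnpjfbem
Checking each character:
  'd' at position 0: consonant
  'n' at position 1: consonant
  'p' at position 2: consonant
  'j' at position 3: consonant
  'f' at position 4: consonant
  'b' at position 5: consonant
  'e' at position 6: vowel (running total: 1)
  'm' at position 7: consonant
Total vowels: 1

1


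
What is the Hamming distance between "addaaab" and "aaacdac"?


Comparing "addaaab" and "aaacdac" position by position:
  Position 0: 'a' vs 'a' => same
  Position 1: 'd' vs 'a' => differ
  Position 2: 'd' vs 'a' => differ
  Position 3: 'a' vs 'c' => differ
  Position 4: 'a' vs 'd' => differ
  Position 5: 'a' vs 'a' => same
  Position 6: 'b' vs 'c' => differ
Total differences (Hamming distance): 5

5


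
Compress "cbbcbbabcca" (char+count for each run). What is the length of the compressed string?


Input: cbbcbbabcca
Runs:
  'c' x 1 => "c1"
  'b' x 2 => "b2"
  'c' x 1 => "c1"
  'b' x 2 => "b2"
  'a' x 1 => "a1"
  'b' x 1 => "b1"
  'c' x 2 => "c2"
  'a' x 1 => "a1"
Compressed: "c1b2c1b2a1b1c2a1"
Compressed length: 16

16
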